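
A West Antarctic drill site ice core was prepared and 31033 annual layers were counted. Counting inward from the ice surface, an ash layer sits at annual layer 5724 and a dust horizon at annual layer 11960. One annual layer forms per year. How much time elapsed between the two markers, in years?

6236 years

The two markers are separated by 11960 − 5724 = 6236 annual layers.
One annual layer per year makes the interval 6236 years.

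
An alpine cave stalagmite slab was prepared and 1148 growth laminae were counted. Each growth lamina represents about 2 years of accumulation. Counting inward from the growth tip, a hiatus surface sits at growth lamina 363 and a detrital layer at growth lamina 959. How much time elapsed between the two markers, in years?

The two markers are separated by 959 − 363 = 596 growth laminae.
Multiplying by 2 years per growth lamina: 596 × 2 = 1192 years.

1192 yr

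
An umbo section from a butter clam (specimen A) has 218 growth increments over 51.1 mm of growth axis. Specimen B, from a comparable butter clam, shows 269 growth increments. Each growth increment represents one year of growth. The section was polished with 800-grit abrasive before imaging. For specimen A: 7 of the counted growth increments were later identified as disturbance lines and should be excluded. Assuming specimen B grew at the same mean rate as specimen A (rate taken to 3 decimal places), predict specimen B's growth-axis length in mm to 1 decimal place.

Specimen A: after corrections the count is 218 − 7 = 211 growth increments.
A: 51.1 mm over 211 years gives 51.1 / 211 ≈ 0.242 mm per year.
For B, 0.242 mm/year × 269 years = 65.1 mm.

65.1 mm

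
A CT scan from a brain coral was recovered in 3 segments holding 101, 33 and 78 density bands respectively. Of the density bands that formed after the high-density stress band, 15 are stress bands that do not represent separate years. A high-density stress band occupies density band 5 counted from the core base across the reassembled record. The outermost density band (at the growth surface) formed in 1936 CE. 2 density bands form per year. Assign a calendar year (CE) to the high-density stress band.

Total density bands = 101 + 33 + 78 = 212.
The high-density stress band sits at density band 5 from the core base, so 212 − 5 = 207 density bands formed after it.
Excluding 15 false density bands: 207 − 15 = 192.
With 2 density bands per year, 192 / 2 = 96 years.
The density band at the growth surface is 1936 CE, so the high-density stress band dates to 1936 − 96 = 1840 CE.

1840 CE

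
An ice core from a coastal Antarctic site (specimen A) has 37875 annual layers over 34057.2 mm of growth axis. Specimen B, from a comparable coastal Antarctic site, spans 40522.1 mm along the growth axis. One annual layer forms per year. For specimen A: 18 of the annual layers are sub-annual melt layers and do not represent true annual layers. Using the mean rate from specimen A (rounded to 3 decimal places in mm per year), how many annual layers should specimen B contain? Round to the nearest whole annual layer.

Specimen A: after corrections the count is 37875 − 18 = 37857 annual layers.
A: Mean rate = 34057.2 mm / 37857 years ≈ 0.900 mm per year.
Specimen B: 40522.1 mm / 0.900 mm per year = 45024.56 years ≈ 45025 annual layers.

45025 annual layers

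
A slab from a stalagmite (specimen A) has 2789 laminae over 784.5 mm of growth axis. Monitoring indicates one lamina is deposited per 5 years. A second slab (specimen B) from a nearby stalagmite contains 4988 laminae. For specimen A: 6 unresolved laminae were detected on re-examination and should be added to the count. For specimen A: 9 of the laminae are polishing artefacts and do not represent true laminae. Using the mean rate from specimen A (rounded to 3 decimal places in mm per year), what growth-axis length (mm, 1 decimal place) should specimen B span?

Specimen A: correcting the raw count gives 2789 − 9 + 6 = 2786 true laminae.
Specimen A: 2786 laminae at 5 years each span 2786 × 5 = 13930 years.
A: 784.5 mm over 13930 years gives 784.5 / 13930 ≈ 0.056 mm/yr.
Specimen B: 4988 laminae at 5 years each span 4988 × 5 = 24940 years. For B, 0.056 mm/year × 24940 years = 1396.6 mm.

1396.6 mm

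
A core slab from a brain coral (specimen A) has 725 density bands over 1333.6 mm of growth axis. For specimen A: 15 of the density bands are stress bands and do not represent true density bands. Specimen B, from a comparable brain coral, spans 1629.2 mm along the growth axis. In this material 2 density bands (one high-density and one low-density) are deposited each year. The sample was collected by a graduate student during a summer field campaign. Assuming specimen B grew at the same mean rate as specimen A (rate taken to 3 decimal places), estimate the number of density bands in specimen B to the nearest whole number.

Specimen A: true density band count = 725 − 15 = 710.
Specimen A: 710 density bands at 2 per year is 710 / 2 = 355 years.
A: 1333.6 mm over 355 years gives 1333.6 / 355 ≈ 3.757 mm per year.
Specimen B: 1629.2 mm / 3.757 mm per year = 433.64 years; at 2 density bands per year that is 433.64 × 2 ≈ 867 density bands.

867 density bands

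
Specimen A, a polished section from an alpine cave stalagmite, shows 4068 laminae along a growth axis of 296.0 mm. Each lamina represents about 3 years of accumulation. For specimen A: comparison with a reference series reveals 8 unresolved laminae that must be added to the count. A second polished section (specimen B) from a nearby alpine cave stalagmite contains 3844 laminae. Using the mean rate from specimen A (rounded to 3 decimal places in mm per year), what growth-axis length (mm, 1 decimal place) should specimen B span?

Specimen A: adjusted count: 4068 + 8 = 4076 laminae.
Specimen A: multiplying by 3 years per lamina: 4076 × 3 = 12228 years.
A: Extension rate ≈ 296.0 / 12228 = 0.024 mm/yr.
Specimen B: 3844 laminae at 3 years each span 3844 × 3 = 11532 years. Length of B = 0.024 × 11532 = 276.8 mm.

276.8 mm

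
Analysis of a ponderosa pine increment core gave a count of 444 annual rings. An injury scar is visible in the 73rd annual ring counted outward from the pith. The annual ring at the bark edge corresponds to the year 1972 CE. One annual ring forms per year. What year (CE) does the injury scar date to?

Between annual ring 73 and the bark edge there are 444 − 73 = 371 annual rings.
1972 − 371 = 1601 CE.

1601 CE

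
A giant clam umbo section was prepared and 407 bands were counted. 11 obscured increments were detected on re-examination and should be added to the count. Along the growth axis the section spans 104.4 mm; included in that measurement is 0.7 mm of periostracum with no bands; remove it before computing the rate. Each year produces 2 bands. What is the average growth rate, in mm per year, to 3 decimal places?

After corrections the count is 407 + 11 = 418 bands.
With 2 bands per year, 418 / 2 = 209 years.
Removing the 0.7 mm offcut leaves 104.4 − 0.7 = 103.7 mm.
103.7 mm over 209 years gives 103.7 / 209 ≈ 0.496 mm per year.

0.496 mm per year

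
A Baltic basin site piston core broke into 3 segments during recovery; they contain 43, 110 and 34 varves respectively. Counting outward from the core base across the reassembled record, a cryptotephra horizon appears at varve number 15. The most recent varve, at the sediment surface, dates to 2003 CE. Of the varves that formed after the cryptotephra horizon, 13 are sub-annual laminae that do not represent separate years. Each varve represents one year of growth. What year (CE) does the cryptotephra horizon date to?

1844 CE

Total varves = 43 + 110 + 34 = 187.
187 − 15 = 172 varves lie beyond the cryptotephra horizon toward the sediment surface.
Excluding 13 false varves: 172 − 13 = 159.
Counting back 159 years from 2003 CE places the cryptotephra horizon in 2003 − 159 = 1844 CE.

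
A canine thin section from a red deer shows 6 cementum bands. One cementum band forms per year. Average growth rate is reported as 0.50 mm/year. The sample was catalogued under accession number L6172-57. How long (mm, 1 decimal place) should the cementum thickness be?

3.0 mm

6 years of growth are recorded.
6 years at 0.50 mm/year gives 0.50 × 6 = 3.0 mm.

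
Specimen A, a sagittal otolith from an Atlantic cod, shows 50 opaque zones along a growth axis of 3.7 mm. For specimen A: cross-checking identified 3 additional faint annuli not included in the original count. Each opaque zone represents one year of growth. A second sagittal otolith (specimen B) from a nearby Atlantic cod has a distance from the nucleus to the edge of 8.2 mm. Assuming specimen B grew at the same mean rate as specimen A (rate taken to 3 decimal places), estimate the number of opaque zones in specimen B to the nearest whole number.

117 opaque zones

Specimen A: adjusted count: 50 + 3 = 53 opaque zones.
A: Extension rate ≈ 3.7 / 53 = 0.070 mm/yr.
For B, 8.2 / 0.070 = 117.14 years ≈ 117 opaque zones.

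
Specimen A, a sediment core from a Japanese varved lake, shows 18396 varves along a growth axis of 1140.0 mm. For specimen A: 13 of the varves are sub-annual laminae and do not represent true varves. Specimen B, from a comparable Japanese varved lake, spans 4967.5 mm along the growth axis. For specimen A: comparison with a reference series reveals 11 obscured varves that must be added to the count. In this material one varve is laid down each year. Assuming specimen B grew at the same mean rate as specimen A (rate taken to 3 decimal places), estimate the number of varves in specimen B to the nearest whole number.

Specimen A: true varve count = 18396 − 13 + 11 = 18394.
A: 1140.0 mm over 18394 years gives 1140.0 / 18394 ≈ 0.062 mm per year.
B spans 4967.5 / 0.062 = 80120.97 years ≈ 80121 varves.

80121 varves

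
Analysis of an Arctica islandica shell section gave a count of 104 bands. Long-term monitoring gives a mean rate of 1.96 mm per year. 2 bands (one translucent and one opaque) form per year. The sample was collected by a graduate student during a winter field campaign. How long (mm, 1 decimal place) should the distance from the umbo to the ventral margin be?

101.9 mm

Dividing by 2 bands per year: 104 / 2 = 52 years.
Length ≈ 1.96 × 52 = 101.9 mm.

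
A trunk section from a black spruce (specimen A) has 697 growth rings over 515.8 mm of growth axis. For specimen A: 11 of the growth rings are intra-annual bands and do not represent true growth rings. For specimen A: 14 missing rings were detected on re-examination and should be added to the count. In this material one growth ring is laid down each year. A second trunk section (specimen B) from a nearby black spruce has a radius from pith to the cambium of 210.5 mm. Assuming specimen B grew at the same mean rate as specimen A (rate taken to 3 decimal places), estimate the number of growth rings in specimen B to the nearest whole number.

286 growth rings

Specimen A: true growth ring count = 697 − 11 + 14 = 700.
A: 515.8 mm over 700 years gives 515.8 / 700 ≈ 0.737 mm/yr.
For B, 210.5 / 0.737 = 285.62 years ≈ 286 growth rings.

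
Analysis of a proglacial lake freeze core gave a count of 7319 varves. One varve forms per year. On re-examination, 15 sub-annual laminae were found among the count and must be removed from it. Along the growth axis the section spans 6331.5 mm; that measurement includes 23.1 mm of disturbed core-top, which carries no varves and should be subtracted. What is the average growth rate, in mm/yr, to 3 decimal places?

Correcting the raw count gives 7319 − 15 = 7304 true varves.
The growth record spans 6331.5 − 23.1 = 6308.4 mm.
Extension rate ≈ 6308.4 / 7304 = 0.864 mm/yr.

0.864 mm/yr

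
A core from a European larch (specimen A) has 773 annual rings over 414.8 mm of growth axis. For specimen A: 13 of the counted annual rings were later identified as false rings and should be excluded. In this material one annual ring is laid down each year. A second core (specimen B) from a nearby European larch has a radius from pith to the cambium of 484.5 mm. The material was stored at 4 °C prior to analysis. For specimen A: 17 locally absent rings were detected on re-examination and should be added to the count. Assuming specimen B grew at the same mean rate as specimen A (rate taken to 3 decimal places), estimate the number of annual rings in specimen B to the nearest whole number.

Specimen A: correcting the raw count gives 773 − 13 + 17 = 777 true annual rings.
A: Extension rate ≈ 414.8 / 777 = 0.534 mm per year.
B spans 484.5 / 0.534 = 907.30 years ≈ 907 annual rings.

907 annual rings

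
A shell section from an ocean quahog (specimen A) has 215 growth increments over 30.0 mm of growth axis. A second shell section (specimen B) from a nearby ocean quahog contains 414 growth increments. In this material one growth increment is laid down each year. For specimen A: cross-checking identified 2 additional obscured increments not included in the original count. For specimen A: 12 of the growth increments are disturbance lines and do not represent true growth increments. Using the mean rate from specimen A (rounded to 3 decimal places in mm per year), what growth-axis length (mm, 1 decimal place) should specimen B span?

60.4 mm

Specimen A: after corrections the count is 215 − 12 + 2 = 205 growth increments.
A: 30.0 mm over 205 years gives 30.0 / 205 ≈ 0.146 mm/year.
For B, 0.146 mm/year × 414 years = 60.4 mm.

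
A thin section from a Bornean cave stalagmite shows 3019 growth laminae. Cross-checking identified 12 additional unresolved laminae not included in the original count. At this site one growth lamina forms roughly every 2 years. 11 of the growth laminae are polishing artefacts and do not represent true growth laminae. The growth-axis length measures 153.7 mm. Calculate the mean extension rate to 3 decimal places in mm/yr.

0.025 mm/yr

Correcting the raw count gives 3019 − 11 + 12 = 3020 true growth laminae.
At 2 years per growth lamina, 3020 × 2 = 6040 years.
Mean rate = 153.7 mm / 6040 years ≈ 0.025 mm/yr.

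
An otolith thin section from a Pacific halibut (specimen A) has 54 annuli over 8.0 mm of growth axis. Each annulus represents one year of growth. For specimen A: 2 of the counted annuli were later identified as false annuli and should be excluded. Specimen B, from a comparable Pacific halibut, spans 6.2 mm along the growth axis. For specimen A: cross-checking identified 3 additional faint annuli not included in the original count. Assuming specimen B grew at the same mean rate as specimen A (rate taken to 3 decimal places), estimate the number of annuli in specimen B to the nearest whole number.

43 annuli

Specimen A: after corrections the count is 54 − 2 + 3 = 55 annuli.
A: 8.0 mm over 55 years gives 8.0 / 55 ≈ 0.145 mm/year.
Specimen B: 6.2 mm / 0.145 mm per year = 42.76 years ≈ 43 annuli.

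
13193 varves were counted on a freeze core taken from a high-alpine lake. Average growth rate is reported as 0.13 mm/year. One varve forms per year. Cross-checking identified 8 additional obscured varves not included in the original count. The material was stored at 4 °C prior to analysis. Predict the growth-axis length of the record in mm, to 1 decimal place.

1716.1 mm

Correcting the raw count gives 13193 + 8 = 13201 true varves.
13201 years at 0.13 mm/year gives 0.13 × 13201 = 1716.1 mm.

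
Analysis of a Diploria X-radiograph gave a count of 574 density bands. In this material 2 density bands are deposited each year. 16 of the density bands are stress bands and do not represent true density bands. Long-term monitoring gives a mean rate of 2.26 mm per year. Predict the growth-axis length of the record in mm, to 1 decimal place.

Correcting the raw count gives 574 − 16 = 558 true density bands.
With 2 density bands per year, 558 / 2 = 279 years.
Length ≈ 2.26 × 279 = 630.5 mm.

630.5 mm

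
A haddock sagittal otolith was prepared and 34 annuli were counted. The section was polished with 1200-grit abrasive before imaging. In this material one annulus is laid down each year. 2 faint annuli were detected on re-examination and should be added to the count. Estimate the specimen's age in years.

36 yr

Adjusted count: 34 + 2 = 36 annuli.
At one annulus per year, that is 36 years.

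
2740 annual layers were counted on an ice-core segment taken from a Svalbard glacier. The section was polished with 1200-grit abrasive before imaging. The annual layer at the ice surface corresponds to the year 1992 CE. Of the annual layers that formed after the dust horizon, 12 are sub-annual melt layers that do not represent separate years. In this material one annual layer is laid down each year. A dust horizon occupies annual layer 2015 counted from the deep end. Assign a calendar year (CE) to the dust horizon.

The dust horizon sits at annual layer 2015 from the deep end, so 2740 − 2015 = 725 annual layers formed after it.
Excluding 12 false annual layers: 725 − 12 = 713.
The annual layer at the ice surface is 1992 CE, so the dust horizon dates to 1992 − 713 = 1279 CE.

1279 CE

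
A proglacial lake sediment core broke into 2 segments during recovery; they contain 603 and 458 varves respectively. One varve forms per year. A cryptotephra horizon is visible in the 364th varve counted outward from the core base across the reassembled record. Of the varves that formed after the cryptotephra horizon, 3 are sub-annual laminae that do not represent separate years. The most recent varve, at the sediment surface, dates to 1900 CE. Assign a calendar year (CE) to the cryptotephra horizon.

1206 CE

Total varves = 603 + 458 = 1061.
1061 − 364 = 697 varves lie beyond the cryptotephra horizon toward the sediment surface.
Removing the 3 false varves leaves 697 − 3 = 694 true varves beyond the cryptotephra horizon.
1900 − 694 = 1206 CE.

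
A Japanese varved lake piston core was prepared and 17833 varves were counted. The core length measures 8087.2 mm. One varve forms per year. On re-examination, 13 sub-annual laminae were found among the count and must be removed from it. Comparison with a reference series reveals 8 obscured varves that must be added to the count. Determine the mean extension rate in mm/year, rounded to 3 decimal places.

0.454 mm/year

After corrections the count is 17833 − 13 + 8 = 17828 varves.
Mean rate = 8087.2 mm / 17828 years ≈ 0.454 mm/year.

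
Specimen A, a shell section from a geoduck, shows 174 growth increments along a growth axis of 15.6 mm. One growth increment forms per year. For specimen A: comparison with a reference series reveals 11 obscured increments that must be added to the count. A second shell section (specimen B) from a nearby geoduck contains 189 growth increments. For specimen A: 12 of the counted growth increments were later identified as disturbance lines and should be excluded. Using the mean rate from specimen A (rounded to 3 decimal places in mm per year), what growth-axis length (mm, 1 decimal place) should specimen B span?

Specimen A: after corrections the count is 174 − 12 + 11 = 173 growth increments.
A: 15.6 mm over 173 years gives 15.6 / 173 ≈ 0.090 mm per year.
Length of B = 0.090 × 189 = 17.0 mm.

17.0 mm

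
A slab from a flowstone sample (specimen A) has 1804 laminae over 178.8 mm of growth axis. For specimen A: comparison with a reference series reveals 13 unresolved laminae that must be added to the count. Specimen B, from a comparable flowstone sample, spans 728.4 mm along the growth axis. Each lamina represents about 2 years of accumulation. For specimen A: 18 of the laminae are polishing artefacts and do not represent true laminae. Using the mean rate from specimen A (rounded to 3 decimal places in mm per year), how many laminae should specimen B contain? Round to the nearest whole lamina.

Specimen A: after corrections the count is 1804 − 18 + 13 = 1799 laminae.
Specimen A: at 2 years per lamina, 1799 × 2 = 3598 years.
A: 178.8 mm over 3598 years gives 178.8 / 3598 ≈ 0.050 mm per year.
For B, 728.4 / 0.050 = 14568.00 years; at 2 years per lamina that is 14568.00 / 2 ≈ 7284 laminae.

7284 laminae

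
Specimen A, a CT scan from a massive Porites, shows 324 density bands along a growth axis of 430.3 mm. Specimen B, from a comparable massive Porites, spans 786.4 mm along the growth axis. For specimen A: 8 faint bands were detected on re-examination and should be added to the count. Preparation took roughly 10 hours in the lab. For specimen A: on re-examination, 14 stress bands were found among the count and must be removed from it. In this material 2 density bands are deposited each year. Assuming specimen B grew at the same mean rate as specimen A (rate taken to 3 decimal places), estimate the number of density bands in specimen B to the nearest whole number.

581 density bands

Specimen A: adjusted count: 324 − 14 + 8 = 318 density bands.
Specimen A: dividing by 2 density bands per year: 318 / 2 = 159 years.
A: 430.3 mm over 159 years gives 430.3 / 159 ≈ 2.706 mm per year.
For B, 786.4 / 2.706 = 290.61 years; at 2 density bands per year that is 290.61 × 2 ≈ 581 density bands.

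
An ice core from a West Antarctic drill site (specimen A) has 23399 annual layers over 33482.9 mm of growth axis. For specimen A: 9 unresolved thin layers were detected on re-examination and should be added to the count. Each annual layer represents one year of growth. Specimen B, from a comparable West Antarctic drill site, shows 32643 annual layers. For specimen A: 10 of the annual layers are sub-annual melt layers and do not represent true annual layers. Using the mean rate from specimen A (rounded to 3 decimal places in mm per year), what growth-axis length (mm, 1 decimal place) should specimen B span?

46712.1 mm

Specimen A: correcting the raw count gives 23399 − 10 + 9 = 23398 true annual layers.
A: Mean rate = 33482.9 mm / 23398 years ≈ 1.431 mm per year.
For B, 1.431 mm/year × 32643 years = 46712.1 mm.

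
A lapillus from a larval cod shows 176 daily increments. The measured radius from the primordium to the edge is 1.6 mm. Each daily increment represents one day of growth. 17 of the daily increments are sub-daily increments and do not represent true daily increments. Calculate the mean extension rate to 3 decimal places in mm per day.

Correcting the raw count gives 176 − 17 = 159 true daily increments.
Extension rate ≈ 1.6 / 159 = 0.010 mm per day.

0.010 mm per day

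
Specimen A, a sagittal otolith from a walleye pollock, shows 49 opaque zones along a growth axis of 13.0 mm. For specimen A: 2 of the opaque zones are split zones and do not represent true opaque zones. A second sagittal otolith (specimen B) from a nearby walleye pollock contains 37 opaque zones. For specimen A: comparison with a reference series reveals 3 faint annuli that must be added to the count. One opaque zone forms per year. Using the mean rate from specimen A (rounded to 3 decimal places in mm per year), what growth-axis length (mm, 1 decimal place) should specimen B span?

9.6 mm

Specimen A: true opaque zone count = 49 − 2 + 3 = 50.
A: Extension rate ≈ 13.0 / 50 = 0.260 mm/yr.
For B, 0.260 mm/year × 37 years = 9.6 mm.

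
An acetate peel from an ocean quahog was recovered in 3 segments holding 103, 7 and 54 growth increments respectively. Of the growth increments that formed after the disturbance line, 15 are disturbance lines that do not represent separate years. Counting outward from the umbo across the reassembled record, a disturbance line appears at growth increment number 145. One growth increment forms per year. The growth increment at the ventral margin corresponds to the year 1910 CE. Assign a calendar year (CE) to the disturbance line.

1906 CE

Total growth increments = 103 + 7 + 54 = 164.
Between growth increment 145 and the ventral margin there are 164 − 145 = 19 growth increments.
Removing the 15 false growth increments leaves 19 − 15 = 4 true growth increments beyond the disturbance line.
1910 − 4 = 1906 CE.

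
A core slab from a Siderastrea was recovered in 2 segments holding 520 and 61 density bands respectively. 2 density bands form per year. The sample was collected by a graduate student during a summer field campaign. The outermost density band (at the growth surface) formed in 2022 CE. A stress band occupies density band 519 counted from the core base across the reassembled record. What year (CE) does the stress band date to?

1991 CE

Total density bands = 520 + 61 = 581.
The stress band sits at density band 519 from the core base, so 581 − 519 = 62 density bands formed after it.
Dividing by 2 density bands per year: 62 / 2 = 31 years.
Counting back 31 years from 2022 CE places the stress band in 2022 − 31 = 1991 CE.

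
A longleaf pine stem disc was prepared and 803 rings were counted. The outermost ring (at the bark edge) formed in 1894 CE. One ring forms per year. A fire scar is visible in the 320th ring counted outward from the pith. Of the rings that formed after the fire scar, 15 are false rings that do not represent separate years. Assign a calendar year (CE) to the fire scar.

1426 CE

Between ring 320 and the bark edge there are 803 − 320 = 483 rings.
Removing the 15 false rings leaves 483 − 15 = 468 true rings beyond the fire scar.
The ring at the bark edge is 1894 CE, so the fire scar dates to 1894 − 468 = 1426 CE.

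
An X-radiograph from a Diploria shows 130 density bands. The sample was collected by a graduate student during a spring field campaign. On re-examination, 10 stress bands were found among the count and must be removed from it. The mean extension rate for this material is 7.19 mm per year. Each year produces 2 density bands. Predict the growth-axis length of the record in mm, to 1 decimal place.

Adjusted count: 130 − 10 = 120 density bands.
Dividing by 2 density bands per year: 120 / 2 = 60 years.
Predicted length = 7.19 mm/year × 60 years = 431.4 mm.

431.4 mm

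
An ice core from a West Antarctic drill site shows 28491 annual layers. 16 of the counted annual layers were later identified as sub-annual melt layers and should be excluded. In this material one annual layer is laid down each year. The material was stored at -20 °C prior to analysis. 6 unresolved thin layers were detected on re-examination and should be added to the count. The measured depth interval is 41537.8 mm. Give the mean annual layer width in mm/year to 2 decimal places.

1.46 mm/year

True annual layer count = 28491 − 16 + 6 = 28481.
Mean rate = 41537.8 mm / 28481 years ≈ 1.46 mm/year.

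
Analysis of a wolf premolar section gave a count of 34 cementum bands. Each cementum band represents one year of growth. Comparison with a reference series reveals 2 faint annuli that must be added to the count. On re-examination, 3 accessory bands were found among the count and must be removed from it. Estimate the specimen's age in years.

33 years

Adjusted count: 34 − 3 + 2 = 33 cementum bands.
At one cementum band per year, that is 33 years.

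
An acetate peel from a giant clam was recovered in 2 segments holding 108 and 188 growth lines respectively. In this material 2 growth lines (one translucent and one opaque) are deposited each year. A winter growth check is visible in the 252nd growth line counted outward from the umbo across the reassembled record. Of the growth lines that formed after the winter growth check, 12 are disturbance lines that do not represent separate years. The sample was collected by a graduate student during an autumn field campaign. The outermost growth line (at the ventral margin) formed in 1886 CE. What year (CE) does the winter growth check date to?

Total growth lines = 108 + 188 = 296.
296 − 252 = 44 growth lines lie beyond the winter growth check toward the ventral margin.
Removing the 12 false growth lines leaves 44 − 12 = 32 true growth lines beyond the winter growth check.
Dividing by 2 growth lines per year: 32 / 2 = 16 years.
1886 − 16 = 1870 CE.

1870 CE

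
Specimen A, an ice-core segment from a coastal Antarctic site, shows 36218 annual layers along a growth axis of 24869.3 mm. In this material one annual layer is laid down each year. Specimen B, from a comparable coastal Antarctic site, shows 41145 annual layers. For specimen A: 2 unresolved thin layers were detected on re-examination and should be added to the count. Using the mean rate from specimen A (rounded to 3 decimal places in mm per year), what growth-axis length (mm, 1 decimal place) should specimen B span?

28266.6 mm

Specimen A: correcting the raw count gives 36218 + 2 = 36220 true annual layers.
A: Mean rate = 24869.3 mm / 36220 years ≈ 0.687 mm/year.
For B, 0.687 mm/year × 41145 years = 28266.6 mm.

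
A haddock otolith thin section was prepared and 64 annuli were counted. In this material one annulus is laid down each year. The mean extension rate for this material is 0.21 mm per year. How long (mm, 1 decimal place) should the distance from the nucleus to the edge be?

13.4 mm

The record spans 64 years at 0.21 mm per year.
Length ≈ 0.21 × 64 = 13.4 mm.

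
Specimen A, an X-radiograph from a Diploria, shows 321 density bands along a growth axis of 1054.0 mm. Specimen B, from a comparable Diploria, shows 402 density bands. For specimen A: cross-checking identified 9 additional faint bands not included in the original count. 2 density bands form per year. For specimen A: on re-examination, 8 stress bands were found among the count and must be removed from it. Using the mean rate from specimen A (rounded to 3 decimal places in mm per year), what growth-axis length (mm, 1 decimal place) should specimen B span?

1315.9 mm

Specimen A: correcting the raw count gives 321 − 8 + 9 = 322 true density bands.
Specimen A: dividing by 2 density bands per year: 322 / 2 = 161 years.
A: 1054.0 mm over 161 years gives 1054.0 / 161 ≈ 6.547 mm/year.
Specimen B: dividing by 2 density bands per year: 402 / 2 = 201 years. For B, 6.547 mm/year × 201 years = 1315.9 mm.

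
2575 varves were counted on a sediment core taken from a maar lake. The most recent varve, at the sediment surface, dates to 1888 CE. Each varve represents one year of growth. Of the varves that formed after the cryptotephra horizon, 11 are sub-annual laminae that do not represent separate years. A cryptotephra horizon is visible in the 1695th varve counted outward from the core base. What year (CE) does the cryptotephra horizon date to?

1019 CE

The cryptotephra horizon sits at varve 1695 from the core base, so 2575 − 1695 = 880 varves formed after it.
880 − 11 false = 869 true varves after the cryptotephra horizon.
Counting back 869 years from 1888 CE places the cryptotephra horizon in 1888 − 869 = 1019 CE.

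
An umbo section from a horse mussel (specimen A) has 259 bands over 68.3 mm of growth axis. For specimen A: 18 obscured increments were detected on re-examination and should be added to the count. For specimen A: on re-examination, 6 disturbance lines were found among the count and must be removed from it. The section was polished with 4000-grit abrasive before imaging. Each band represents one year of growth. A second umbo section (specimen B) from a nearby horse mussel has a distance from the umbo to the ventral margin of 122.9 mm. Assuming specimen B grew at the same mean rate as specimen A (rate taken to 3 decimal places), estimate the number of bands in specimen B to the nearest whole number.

488 bands

Specimen A: true band count = 259 − 6 + 18 = 271.
A: Mean rate = 68.3 mm / 271 years ≈ 0.252 mm per year.
B spans 122.9 / 0.252 = 487.70 years ≈ 488 bands.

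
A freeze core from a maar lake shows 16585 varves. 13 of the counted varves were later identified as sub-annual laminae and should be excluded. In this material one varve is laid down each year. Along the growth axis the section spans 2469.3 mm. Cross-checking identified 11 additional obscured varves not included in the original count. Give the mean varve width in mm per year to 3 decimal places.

True varve count = 16585 − 13 + 11 = 16583.
Extension rate ≈ 2469.3 / 16583 = 0.149 mm per year.

0.149 mm per year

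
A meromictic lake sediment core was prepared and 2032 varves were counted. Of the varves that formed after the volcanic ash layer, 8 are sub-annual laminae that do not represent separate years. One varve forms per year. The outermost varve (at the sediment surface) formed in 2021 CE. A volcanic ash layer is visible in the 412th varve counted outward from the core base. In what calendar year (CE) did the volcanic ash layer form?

409 CE

The volcanic ash layer sits at varve 412 from the core base, so 2032 − 412 = 1620 varves formed after it.
1620 − 8 false = 1612 true varves after the volcanic ash layer.
2021 − 1612 = 409 CE.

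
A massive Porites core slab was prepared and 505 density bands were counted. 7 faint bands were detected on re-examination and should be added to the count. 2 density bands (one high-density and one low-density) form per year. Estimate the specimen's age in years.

256 yr

Correcting the raw count gives 505 + 7 = 512 true density bands.
512 density bands at 2 per year is 512 / 2 = 256 years.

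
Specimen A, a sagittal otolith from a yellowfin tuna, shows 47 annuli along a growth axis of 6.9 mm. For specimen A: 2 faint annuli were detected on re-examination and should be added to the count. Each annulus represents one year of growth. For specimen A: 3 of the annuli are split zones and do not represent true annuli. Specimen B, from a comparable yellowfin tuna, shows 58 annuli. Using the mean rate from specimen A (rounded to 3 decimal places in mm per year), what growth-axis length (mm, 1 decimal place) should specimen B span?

8.7 mm

Specimen A: correcting the raw count gives 47 − 3 + 2 = 46 true annuli.
A: Extension rate ≈ 6.9 / 46 = 0.150 mm per year.
For B, 0.150 mm/year × 58 years = 8.7 mm.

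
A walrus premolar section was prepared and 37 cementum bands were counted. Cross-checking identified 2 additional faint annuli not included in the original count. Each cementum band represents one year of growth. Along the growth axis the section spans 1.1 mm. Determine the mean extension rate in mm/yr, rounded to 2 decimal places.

0.03 mm/yr

Correcting the raw count gives 37 + 2 = 39 true cementum bands.
1.1 mm over 39 years gives 1.1 / 39 ≈ 0.03 mm/yr.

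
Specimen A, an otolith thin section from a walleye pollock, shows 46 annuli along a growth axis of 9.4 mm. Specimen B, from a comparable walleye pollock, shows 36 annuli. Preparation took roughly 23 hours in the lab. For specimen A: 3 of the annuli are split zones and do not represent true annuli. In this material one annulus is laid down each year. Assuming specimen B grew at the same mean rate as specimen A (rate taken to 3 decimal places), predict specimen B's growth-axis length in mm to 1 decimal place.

Specimen A: correcting the raw count gives 46 − 3 = 43 true annuli.
A: 9.4 mm over 43 years gives 9.4 / 43 ≈ 0.219 mm/year.
For B, 0.219 mm/year × 36 years = 7.9 mm.

7.9 mm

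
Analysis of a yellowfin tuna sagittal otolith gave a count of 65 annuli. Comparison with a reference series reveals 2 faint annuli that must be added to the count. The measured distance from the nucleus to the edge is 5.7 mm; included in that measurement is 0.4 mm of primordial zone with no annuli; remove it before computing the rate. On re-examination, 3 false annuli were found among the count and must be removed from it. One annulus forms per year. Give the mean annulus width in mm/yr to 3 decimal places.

0.083 mm/yr

After corrections the count is 65 − 3 + 2 = 64 annuli.
Removing the 0.4 mm offcut leaves 5.7 − 0.4 = 5.3 mm.
5.3 mm over 64 years gives 5.3 / 64 ≈ 0.083 mm/yr.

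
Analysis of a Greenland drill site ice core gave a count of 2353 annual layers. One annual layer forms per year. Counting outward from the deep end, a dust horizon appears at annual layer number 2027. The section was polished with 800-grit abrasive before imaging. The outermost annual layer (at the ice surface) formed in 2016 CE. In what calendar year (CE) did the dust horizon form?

1690 CE

2353 − 2027 = 326 annual layers lie beyond the dust horizon toward the ice surface.
2016 − 326 = 1690 CE.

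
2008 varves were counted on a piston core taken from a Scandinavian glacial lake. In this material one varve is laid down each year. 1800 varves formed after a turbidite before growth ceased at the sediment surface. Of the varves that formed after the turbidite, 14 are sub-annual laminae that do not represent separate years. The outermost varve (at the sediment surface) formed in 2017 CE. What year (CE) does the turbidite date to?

231 CE

1800 varves formed after the turbidite.
Excluding 14 false varves: 1800 − 14 = 1786.
The varve at the sediment surface is 2017 CE, so the turbidite dates to 2017 − 1786 = 231 CE.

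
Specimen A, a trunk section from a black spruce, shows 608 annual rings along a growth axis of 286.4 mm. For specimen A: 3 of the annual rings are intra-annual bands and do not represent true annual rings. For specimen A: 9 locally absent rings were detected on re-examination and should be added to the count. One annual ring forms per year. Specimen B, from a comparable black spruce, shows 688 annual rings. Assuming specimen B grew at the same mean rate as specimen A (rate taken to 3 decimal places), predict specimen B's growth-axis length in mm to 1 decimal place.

320.6 mm

Specimen A: correcting the raw count gives 608 − 3 + 9 = 614 true annual rings.
A: 286.4 mm over 614 years gives 286.4 / 614 ≈ 0.466 mm/year.
B's length ≈ 0.466 × 688 = 320.6 mm.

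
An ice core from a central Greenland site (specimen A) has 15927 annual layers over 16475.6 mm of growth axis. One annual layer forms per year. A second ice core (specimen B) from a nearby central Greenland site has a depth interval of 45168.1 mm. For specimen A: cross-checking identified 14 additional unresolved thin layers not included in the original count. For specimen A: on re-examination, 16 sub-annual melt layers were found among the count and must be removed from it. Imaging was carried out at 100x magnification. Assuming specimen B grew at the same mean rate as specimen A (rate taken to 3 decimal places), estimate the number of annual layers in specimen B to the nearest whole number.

43641 annual layers

Specimen A: after corrections the count is 15927 − 16 + 14 = 15925 annual layers.
A: Extension rate ≈ 16475.6 / 15925 = 1.035 mm/year.
B spans 45168.1 / 1.035 = 43640.68 years ≈ 43641 annual layers.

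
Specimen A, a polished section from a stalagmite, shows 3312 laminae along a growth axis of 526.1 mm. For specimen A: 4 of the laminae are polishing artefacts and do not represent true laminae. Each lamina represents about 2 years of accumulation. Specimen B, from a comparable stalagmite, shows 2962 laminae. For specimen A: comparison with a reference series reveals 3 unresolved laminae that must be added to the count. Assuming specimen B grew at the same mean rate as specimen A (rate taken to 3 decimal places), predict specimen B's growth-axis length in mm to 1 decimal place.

468.0 mm

Specimen A: after corrections the count is 3312 − 4 + 3 = 3311 laminae.
Specimen A: 3311 laminae at 2 years each span 3311 × 2 = 6622 years.
A: 526.1 mm over 6622 years gives 526.1 / 6622 ≈ 0.079 mm/year.
Specimen B: 2962 laminae at 2 years each span 2962 × 2 = 5924 years. For B, 0.079 mm/year × 5924 years = 468.0 mm.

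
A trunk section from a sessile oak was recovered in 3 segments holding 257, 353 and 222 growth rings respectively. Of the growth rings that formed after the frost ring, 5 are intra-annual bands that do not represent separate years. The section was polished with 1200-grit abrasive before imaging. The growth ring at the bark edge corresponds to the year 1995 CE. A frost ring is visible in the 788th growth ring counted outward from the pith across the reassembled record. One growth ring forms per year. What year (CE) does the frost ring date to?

1956 CE

Total growth rings = 257 + 353 + 222 = 832.
832 − 788 = 44 growth rings lie beyond the frost ring toward the bark edge.
44 − 5 false = 39 true growth rings after the frost ring.
Counting back 39 years from 1995 CE places the frost ring in 1995 − 39 = 1956 CE.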